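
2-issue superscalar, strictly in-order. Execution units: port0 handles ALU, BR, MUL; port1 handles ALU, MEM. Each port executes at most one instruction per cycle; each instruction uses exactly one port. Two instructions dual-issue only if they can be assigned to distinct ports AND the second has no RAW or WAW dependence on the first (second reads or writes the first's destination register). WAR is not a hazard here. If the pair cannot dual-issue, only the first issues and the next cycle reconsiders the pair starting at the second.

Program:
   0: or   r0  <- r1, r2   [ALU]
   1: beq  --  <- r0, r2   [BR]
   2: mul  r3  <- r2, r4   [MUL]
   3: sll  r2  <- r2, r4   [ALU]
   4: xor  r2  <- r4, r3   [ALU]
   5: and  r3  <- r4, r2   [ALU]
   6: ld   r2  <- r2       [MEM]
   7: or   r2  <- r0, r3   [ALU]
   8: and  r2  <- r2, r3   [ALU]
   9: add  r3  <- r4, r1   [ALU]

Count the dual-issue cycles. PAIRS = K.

PAIRS = 3

#0 head=0: or i0 RAW r0
#1 head=1: beq i1 no-port BR/MUL
#2 head=2: mul sll i2,i3 pair
#3 head=4: xor i4 RAW r2
#4 head=5: and ld i5,i6 pair
#5 head=7: or i7 RAW+WAW r2
#6 head=8: and add i8,i9 pair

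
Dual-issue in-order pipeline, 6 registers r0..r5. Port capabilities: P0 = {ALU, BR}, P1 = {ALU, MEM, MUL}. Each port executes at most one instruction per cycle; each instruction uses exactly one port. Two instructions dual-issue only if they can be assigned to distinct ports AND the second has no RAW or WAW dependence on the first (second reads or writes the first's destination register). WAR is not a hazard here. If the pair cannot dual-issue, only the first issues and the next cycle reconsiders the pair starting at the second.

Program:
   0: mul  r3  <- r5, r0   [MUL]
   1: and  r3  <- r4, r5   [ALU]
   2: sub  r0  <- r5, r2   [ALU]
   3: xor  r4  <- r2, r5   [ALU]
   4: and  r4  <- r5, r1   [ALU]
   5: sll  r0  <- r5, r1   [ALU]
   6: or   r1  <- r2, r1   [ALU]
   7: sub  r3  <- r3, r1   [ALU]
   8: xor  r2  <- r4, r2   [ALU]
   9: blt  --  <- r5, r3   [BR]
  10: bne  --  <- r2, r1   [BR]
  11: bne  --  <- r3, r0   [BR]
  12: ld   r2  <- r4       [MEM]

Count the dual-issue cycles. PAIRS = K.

PAIRS = 4

t=0 i0:mul ; WAW r3
t=1 i1,i2:and/sub ; 2-wide
t=2 i3:xor ; WAW r4
t=3 i4,i5:and/sll ; 2-wide
t=4 i6:or ; RAW r1
t=5 i7,i8:sub/xor ; 2-wide
t=6 i9:blt ; no-port BR/BR
t=7 i10:bne ; no-port BR/BR
t=8 i11,i12:bne/ld ; 2-wide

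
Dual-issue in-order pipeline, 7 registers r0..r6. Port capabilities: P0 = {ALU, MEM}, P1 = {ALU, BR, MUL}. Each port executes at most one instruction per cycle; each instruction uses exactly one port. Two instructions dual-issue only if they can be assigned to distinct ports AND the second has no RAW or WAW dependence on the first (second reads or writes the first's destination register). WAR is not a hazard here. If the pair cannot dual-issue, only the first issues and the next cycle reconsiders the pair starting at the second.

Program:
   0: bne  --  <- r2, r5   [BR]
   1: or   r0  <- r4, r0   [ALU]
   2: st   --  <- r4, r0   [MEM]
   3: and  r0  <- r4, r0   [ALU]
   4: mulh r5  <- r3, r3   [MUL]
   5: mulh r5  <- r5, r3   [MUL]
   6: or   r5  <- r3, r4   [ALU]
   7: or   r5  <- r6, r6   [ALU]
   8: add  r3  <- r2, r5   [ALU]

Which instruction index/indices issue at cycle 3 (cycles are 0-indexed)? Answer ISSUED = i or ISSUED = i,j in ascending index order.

ISSUED = 5

t=0 i0/i1:bne/or ; 2-wide
t=1 i2/i3:st/and ; 2-wide
t=2 i4:mulh ; no-port MUL/MUL
t=3 i5:mulh ; WAW r5
t=4 i6:or ; WAW r5
t=5 i7:or ; RAW r5
t=6 i8:add ; tail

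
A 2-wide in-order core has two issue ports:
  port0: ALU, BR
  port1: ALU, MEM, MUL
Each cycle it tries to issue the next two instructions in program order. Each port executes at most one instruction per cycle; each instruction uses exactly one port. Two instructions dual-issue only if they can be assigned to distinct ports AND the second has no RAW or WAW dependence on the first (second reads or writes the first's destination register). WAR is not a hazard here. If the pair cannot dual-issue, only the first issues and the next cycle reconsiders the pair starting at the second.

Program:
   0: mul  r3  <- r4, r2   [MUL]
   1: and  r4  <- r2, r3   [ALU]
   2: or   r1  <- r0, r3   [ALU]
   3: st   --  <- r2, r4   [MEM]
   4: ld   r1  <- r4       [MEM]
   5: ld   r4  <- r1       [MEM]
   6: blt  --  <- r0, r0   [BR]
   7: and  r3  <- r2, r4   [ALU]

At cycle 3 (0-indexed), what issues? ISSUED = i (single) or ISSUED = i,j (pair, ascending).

  cy0 -> i0 (mul) RAW r3
  cy1 -> i1,i2 (and/or) pair
  cy2 -> i3 (st) no-port MEM/MEM
  cy3 -> i4 (ld) no-port MEM/MEM
  cy4 -> i5,i6 (ld/blt) pair
  cy5 -> i7 (and) tail

ISSUED = 4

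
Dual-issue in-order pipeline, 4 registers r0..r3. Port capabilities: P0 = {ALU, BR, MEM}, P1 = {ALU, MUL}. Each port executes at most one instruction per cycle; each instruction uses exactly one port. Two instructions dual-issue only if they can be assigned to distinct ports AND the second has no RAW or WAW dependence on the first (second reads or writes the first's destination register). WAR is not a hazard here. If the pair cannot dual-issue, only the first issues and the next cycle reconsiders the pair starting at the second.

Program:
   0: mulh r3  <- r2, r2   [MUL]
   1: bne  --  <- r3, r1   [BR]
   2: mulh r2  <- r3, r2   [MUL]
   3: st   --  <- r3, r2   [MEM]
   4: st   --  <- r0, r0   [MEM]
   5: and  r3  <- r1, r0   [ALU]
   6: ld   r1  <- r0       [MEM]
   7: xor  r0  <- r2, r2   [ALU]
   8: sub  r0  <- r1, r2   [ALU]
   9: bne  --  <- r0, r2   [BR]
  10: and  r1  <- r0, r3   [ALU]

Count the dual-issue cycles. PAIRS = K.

PAIRS = 4

  cy0 -> i0 (mulh.MUL) RAW r3
  cy1 -> i1&i2 (bne.BR mulh.MUL) dual
  cy2 -> i3 (st.MEM) no-port MEM/MEM
  cy3 -> i4&i5 (st.MEM and.ALU) dual
  cy4 -> i6&i7 (ld.MEM xor.ALU) dual
  cy5 -> i8 (sub.ALU) RAW r0
  cy6 -> i9&i10 (bne.BR and.ALU) dual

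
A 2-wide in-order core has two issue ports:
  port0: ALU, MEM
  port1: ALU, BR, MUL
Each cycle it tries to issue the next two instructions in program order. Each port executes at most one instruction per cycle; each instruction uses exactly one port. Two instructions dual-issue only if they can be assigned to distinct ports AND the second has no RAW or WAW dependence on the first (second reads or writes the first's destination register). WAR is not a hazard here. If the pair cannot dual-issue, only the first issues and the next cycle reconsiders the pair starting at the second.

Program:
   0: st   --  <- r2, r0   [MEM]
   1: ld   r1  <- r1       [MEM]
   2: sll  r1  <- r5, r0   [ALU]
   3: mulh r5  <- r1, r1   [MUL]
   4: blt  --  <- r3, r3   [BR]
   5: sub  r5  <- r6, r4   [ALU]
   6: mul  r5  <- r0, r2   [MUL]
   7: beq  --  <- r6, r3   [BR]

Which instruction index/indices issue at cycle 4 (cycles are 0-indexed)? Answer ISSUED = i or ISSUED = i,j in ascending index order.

0. st @i0  | no-port MEM/MEM
1. ld @i1  | WAW r1
2. sll @i2  | RAW r1
3. mulh @i3  | no-port MUL/BR
4. blt+sub @i4/i5  | dual
5. mul @i6  | no-port MUL/BR
6. beq @i7  | tail

ISSUED = 4,5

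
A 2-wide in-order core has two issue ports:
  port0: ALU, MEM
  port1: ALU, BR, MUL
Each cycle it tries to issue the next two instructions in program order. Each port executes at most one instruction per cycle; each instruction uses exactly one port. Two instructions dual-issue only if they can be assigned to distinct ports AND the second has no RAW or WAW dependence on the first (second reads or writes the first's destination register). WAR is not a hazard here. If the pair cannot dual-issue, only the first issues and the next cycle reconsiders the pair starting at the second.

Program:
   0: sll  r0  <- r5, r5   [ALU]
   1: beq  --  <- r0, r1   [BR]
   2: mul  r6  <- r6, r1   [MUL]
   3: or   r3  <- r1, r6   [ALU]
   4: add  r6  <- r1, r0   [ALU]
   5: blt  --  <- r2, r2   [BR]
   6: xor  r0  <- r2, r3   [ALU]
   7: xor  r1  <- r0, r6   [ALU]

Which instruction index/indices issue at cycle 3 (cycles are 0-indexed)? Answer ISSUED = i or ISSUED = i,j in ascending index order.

0. sll @i0  | RAW r0
1. beq @i1  | no-port BR/MUL
2. mul @i2  | RAW r6
3. or add @i3/i4  | dual
4. blt xor @i5/i6  | dual
5. xor @i7  | tail

ISSUED = 3,4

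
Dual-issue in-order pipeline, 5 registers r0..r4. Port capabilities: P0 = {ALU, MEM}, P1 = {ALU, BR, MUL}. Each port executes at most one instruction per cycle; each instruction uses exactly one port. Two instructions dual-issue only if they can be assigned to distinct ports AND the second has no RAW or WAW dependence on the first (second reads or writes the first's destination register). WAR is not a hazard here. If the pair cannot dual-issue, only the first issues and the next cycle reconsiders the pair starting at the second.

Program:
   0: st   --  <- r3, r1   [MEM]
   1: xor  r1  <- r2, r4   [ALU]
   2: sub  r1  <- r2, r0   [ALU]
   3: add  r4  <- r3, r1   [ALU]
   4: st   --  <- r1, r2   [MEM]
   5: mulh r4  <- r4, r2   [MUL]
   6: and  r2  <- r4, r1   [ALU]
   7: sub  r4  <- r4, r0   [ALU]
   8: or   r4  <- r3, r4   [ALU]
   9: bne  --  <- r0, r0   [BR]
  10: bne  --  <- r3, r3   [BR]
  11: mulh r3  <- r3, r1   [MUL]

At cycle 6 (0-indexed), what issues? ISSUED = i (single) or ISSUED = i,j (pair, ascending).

[0] i0+i1  st;xor  -- pair
[1] i2  sub  -- RAW r1
[2] i3+i4  add;st  -- pair
[3] i5  mulh  -- RAW r4
[4] i6+i7  and;sub  -- pair
[5] i8+i9  or;bne  -- pair
[6] i10  bne  -- no-port BR/MUL
[7] i11  mulh  -- tail

ISSUED = 10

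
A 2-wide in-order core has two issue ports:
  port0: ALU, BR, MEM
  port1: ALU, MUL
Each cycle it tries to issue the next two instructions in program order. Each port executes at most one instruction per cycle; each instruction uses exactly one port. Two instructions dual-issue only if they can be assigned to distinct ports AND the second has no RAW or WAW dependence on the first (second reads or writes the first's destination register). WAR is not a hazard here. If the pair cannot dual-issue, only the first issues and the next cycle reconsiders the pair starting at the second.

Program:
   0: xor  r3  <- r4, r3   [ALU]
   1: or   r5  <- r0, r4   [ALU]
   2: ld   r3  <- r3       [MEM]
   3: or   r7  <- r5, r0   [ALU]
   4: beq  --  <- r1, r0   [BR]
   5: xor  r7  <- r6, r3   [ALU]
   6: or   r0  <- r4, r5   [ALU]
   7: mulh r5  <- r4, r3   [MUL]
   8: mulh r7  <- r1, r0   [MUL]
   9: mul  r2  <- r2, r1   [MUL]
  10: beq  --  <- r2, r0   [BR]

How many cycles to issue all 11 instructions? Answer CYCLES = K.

CYCLES = 7

c0: i0&i1 xor.ALU or.ALU  dual
c1: i2&i3 ld.MEM or.ALU  dual
c2: i4&i5 beq.BR xor.ALU  dual
c3: i6&i7 or.ALU mulh.MUL  dual
c4: i8 mulh.MUL  no-port MUL/MUL
c5: i9 mul.MUL  RAW r2
c6: i10 beq.BR  tail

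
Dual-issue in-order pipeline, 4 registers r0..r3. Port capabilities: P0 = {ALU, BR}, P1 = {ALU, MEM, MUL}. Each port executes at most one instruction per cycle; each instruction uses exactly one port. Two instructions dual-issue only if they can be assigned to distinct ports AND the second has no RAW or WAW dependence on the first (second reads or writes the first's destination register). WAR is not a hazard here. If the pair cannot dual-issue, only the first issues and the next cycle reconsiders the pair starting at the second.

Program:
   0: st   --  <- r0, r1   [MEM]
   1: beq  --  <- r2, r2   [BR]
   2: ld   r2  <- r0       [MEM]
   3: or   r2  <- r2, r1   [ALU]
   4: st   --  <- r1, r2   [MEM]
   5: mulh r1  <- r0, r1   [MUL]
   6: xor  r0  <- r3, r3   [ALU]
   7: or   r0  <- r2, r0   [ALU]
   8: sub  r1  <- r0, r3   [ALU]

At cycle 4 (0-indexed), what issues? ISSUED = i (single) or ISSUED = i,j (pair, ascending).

c0: i0&i1 st/beq  2-wide
c1: i2 ld  RAW+WAW r2
c2: i3 or  RAW r2
c3: i4 st  no-port MEM/MUL
c4: i5&i6 mulh/xor  2-wide
c5: i7 or  RAW r0
c6: i8 sub  tail

ISSUED = 5,6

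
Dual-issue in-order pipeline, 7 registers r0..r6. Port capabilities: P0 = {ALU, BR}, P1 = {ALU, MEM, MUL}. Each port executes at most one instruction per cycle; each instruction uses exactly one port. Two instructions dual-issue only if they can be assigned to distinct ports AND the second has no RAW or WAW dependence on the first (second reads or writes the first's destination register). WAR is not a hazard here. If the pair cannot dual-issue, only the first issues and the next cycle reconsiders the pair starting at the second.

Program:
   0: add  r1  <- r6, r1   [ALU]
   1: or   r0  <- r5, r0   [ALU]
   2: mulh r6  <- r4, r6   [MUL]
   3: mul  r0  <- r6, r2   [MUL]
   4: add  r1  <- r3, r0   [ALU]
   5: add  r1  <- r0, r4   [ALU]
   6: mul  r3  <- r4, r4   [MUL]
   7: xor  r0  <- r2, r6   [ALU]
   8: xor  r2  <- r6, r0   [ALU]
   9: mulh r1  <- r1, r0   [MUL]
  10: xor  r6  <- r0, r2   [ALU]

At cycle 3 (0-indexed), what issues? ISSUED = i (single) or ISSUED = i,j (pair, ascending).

#0 head=0: add.ALU or.ALU i0+i1 2-wide
#1 head=2: mulh.MUL i2 no-port MUL/MUL
#2 head=3: mul.MUL i3 RAW r0
#3 head=4: add.ALU i4 WAW r1
#4 head=5: add.ALU mul.MUL i5+i6 2-wide
#5 head=7: xor.ALU i7 RAW r0
#6 head=8: xor.ALU mulh.MUL i8+i9 2-wide
#7 head=10: xor.ALU i10 tail

ISSUED = 4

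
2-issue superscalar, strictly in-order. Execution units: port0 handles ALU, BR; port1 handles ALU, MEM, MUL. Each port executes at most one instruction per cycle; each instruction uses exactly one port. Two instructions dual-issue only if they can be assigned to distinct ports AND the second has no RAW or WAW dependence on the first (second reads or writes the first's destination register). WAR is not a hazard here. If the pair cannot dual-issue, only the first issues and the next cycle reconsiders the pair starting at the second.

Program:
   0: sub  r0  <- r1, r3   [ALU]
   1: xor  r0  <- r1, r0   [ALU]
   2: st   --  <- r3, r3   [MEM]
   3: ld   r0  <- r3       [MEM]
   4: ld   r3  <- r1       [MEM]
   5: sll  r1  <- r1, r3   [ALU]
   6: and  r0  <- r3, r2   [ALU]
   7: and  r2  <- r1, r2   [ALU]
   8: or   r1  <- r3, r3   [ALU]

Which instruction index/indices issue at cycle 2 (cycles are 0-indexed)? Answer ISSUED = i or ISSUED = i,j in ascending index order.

ISSUED = 3

c0: i0 sub.ALU  RAW+WAW r0
c1: i1+i2 xor.ALU/st.MEM  dual
c2: i3 ld.MEM  no-port MEM/MEM
c3: i4 ld.MEM  RAW r3
c4: i5+i6 sll.ALU/and.ALU  dual
c5: i7+i8 and.ALU/or.ALU  dual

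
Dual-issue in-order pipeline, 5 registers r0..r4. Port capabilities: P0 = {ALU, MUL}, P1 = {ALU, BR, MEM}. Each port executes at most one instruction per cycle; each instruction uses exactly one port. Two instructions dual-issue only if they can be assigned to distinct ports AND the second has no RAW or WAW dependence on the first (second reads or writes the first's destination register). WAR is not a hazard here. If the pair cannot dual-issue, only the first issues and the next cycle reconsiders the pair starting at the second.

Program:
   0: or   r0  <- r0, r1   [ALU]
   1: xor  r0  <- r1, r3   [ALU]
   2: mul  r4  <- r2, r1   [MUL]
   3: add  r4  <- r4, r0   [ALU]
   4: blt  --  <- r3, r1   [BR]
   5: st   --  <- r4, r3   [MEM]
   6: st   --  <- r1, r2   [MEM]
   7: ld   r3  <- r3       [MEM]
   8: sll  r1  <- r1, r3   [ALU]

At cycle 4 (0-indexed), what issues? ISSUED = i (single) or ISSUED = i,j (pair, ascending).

[0] i0  or  -- WAW r0
[1] i1&i2  xor mul  -- dual
[2] i3&i4  add blt  -- dual
[3] i5  st  -- no-port MEM/MEM
[4] i6  st  -- no-port MEM/MEM
[5] i7  ld  -- RAW r3
[6] i8  sll  -- tail

ISSUED = 6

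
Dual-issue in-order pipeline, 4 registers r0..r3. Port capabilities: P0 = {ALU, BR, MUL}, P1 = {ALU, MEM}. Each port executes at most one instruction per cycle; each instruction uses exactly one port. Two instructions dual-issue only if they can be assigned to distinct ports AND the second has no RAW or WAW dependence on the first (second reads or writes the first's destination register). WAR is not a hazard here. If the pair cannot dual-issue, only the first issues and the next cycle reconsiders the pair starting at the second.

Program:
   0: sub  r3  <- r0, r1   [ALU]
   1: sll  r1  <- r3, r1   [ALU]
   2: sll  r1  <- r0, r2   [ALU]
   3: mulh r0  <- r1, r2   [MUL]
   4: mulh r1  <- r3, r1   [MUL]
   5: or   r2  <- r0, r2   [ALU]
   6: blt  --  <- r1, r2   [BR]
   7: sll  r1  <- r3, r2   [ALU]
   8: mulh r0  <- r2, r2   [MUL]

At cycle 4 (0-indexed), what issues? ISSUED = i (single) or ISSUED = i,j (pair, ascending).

#0 head=0: sub.ALU i0 RAW r3
#1 head=1: sll.ALU i1 WAW r1
#2 head=2: sll.ALU i2 RAW r1
#3 head=3: mulh.MUL i3 no-port MUL/MUL
#4 head=4: mulh.MUL+or.ALU i4&i5 pair
#5 head=6: blt.BR+sll.ALU i6&i7 pair
#6 head=8: mulh.MUL i8 tail

ISSUED = 4,5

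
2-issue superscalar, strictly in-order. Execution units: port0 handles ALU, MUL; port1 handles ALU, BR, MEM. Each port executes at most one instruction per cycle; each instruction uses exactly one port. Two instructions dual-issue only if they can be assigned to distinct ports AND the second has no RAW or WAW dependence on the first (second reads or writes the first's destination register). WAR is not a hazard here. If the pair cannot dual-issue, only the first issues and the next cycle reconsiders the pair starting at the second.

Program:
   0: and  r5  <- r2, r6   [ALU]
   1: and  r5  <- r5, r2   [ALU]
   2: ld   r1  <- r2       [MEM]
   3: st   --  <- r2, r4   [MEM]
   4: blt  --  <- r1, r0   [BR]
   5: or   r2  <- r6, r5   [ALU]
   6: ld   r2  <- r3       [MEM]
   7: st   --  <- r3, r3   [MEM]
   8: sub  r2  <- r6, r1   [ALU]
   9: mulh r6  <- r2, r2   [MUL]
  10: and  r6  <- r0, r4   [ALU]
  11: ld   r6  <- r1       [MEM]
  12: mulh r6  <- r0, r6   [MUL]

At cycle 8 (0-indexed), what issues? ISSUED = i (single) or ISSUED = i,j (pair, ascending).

0. and @i0  | RAW+WAW r5
1. and;ld @i1+i2  | dual
2. st @i3  | no-port MEM/BR
3. blt;or @i4+i5  | dual
4. ld @i6  | no-port MEM/MEM
5. st;sub @i7+i8  | dual
6. mulh @i9  | WAW r6
7. and @i10  | WAW r6
8. ld @i11  | RAW+WAW r6
9. mulh @i12  | tail

ISSUED = 11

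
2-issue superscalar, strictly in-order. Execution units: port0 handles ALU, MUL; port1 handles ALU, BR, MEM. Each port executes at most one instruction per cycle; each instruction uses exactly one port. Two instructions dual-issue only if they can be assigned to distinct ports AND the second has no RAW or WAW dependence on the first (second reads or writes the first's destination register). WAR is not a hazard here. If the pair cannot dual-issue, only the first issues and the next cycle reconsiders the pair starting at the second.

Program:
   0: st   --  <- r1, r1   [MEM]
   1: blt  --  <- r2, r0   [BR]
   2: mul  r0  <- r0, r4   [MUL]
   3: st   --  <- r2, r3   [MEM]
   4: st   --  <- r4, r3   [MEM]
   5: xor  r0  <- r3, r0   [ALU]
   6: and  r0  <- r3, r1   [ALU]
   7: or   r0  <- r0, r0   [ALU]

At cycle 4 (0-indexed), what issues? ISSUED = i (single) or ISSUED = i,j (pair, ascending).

0. st.MEM @i0  | no-port MEM/BR
1. blt.BR;mul.MUL @i1,i2  | pair
2. st.MEM @i3  | no-port MEM/MEM
3. st.MEM;xor.ALU @i4,i5  | pair
4. and.ALU @i6  | RAW+WAW r0
5. or.ALU @i7  | tail

ISSUED = 6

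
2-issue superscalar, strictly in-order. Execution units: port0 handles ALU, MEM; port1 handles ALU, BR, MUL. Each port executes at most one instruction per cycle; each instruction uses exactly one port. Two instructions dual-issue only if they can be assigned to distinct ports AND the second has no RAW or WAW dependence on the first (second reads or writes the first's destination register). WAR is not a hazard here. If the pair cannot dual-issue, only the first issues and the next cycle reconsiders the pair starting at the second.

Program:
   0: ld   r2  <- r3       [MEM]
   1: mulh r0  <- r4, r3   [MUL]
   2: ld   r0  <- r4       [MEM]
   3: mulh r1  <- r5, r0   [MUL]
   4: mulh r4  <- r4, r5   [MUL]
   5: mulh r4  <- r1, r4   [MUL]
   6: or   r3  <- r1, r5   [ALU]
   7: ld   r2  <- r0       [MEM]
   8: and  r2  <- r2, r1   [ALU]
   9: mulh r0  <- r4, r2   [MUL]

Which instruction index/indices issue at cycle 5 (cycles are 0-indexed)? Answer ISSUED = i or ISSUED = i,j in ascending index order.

  cy0 -> i0+i1 (ld;mulh) dual
  cy1 -> i2 (ld) RAW r0
  cy2 -> i3 (mulh) no-port MUL/MUL
  cy3 -> i4 (mulh) no-port MUL/MUL
  cy4 -> i5+i6 (mulh;or) dual
  cy5 -> i7 (ld) RAW+WAW r2
  cy6 -> i8 (and) RAW r2
  cy7 -> i9 (mulh) tail

ISSUED = 7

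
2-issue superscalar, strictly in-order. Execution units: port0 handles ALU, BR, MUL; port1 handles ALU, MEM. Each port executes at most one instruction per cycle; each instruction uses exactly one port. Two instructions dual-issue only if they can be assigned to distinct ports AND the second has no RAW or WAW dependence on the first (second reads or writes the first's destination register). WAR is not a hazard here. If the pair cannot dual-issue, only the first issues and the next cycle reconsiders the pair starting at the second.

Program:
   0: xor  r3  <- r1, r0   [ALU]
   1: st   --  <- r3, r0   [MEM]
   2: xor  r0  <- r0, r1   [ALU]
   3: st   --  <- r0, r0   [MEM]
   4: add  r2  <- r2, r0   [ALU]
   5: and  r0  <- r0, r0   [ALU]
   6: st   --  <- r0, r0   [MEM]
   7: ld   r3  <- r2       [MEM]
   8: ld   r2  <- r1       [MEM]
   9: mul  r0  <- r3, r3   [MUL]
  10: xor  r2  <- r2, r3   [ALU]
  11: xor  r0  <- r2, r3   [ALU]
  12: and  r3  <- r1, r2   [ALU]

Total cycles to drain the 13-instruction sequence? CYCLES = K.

CYCLES = 9

t=0 i0:xor.ALU ; RAW r3
t=1 i1,i2:st.MEM;xor.ALU ; 2-wide
t=2 i3,i4:st.MEM;add.ALU ; 2-wide
t=3 i5:and.ALU ; RAW r0
t=4 i6:st.MEM ; no-port MEM/MEM
t=5 i7:ld.MEM ; no-port MEM/MEM
t=6 i8,i9:ld.MEM;mul.MUL ; 2-wide
t=7 i10:xor.ALU ; RAW r2
t=8 i11,i12:xor.ALU;and.ALU ; 2-wide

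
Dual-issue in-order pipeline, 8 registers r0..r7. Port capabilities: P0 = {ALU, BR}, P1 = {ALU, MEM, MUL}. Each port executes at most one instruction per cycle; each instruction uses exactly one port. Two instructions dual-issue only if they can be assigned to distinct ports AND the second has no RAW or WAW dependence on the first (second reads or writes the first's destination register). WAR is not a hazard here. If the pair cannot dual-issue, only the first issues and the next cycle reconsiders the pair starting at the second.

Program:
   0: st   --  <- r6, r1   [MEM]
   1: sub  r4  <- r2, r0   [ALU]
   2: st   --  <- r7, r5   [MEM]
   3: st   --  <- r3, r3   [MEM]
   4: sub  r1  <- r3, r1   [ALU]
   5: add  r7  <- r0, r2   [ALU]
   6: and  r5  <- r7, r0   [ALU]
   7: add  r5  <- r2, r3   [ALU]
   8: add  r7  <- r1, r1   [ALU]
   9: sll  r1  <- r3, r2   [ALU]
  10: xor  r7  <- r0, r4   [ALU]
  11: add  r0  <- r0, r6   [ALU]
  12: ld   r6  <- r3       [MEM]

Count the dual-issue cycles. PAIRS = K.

0. st/sub @i0,i1  | 2-wide
1. st @i2  | no-port MEM/MEM
2. st/sub @i3,i4  | 2-wide
3. add @i5  | RAW r7
4. and @i6  | WAW r5
5. add/add @i7,i8  | 2-wide
6. sll/xor @i9,i10  | 2-wide
7. add/ld @i11,i12  | 2-wide

PAIRS = 5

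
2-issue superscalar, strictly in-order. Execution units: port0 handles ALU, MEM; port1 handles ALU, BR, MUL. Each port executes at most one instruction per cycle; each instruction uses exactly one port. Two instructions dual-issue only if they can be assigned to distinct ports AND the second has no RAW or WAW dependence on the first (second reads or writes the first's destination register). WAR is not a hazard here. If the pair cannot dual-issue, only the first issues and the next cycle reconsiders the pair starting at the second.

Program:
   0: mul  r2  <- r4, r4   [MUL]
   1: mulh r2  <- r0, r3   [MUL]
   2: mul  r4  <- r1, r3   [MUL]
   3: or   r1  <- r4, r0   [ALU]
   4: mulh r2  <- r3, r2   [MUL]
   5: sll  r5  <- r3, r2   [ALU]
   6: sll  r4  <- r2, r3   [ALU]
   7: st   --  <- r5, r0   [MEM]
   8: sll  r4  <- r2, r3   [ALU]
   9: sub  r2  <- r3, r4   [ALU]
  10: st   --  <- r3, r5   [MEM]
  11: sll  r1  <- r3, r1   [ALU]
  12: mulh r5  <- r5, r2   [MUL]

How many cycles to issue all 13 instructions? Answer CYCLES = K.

CYCLES = 8

#0 head=0: mul i0 no-port MUL/MUL
#1 head=1: mulh i1 no-port MUL/MUL
#2 head=2: mul i2 RAW r4
#3 head=3: or;mulh i3+i4 2-wide
#4 head=5: sll;sll i5+i6 2-wide
#5 head=7: st;sll i7+i8 2-wide
#6 head=9: sub;st i9+i10 2-wide
#7 head=11: sll;mulh i11+i12 2-wide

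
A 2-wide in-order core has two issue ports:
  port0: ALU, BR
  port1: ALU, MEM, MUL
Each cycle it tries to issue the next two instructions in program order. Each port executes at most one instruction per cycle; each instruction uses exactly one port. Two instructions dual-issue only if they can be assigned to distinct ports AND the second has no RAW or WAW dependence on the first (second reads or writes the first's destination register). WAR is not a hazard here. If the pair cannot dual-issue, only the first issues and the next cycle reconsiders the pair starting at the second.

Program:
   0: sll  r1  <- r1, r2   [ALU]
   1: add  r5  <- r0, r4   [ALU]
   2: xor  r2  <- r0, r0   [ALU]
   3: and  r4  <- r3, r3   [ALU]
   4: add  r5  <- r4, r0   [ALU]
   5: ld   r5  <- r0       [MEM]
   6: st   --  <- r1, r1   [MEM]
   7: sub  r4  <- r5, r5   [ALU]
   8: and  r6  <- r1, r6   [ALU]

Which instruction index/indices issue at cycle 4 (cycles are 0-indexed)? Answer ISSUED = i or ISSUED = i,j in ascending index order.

ISSUED = 6,7

[0] i0&i1  sll add  -- pair
[1] i2&i3  xor and  -- pair
[2] i4  add  -- WAW r5
[3] i5  ld  -- no-port MEM/MEM
[4] i6&i7  st sub  -- pair
[5] i8  and  -- tail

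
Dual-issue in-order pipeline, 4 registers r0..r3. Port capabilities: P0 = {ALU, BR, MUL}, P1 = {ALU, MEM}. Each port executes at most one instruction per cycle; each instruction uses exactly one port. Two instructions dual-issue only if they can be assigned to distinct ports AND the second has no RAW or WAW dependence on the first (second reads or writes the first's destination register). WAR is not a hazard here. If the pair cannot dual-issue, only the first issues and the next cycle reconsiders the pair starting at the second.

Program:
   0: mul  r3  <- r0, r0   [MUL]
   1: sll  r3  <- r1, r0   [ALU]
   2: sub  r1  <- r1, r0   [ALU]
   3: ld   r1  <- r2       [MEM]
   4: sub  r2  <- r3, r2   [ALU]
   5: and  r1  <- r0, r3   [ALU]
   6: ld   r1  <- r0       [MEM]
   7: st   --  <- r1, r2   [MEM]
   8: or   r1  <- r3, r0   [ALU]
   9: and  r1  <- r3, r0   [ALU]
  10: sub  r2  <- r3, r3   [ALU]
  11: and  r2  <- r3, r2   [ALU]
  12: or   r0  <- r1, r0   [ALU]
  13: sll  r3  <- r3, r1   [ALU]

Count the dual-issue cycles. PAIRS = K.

PAIRS = 5

c0: i0 mul.MUL  WAW r3
c1: i1/i2 sll.ALU/sub.ALU  2-wide
c2: i3/i4 ld.MEM/sub.ALU  2-wide
c3: i5 and.ALU  WAW r1
c4: i6 ld.MEM  no-port MEM/MEM
c5: i7/i8 st.MEM/or.ALU  2-wide
c6: i9/i10 and.ALU/sub.ALU  2-wide
c7: i11/i12 and.ALU/or.ALU  2-wide
c8: i13 sll.ALU  tail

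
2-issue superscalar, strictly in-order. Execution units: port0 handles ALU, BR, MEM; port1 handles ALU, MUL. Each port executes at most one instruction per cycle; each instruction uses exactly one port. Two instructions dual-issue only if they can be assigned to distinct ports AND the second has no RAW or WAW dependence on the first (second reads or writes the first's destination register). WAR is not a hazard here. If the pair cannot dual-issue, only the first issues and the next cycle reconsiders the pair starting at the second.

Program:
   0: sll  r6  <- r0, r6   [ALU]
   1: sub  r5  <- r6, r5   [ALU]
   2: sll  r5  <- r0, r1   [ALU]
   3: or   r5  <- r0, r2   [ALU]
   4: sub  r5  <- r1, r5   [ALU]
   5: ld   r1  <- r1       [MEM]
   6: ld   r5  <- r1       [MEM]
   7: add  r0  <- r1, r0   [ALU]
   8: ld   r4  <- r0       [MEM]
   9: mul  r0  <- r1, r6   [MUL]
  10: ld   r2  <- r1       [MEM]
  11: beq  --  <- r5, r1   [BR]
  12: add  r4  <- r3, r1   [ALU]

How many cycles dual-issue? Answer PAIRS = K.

[0] i0  sll.ALU  -- RAW r6
[1] i1  sub.ALU  -- WAW r5
[2] i2  sll.ALU  -- WAW r5
[3] i3  or.ALU  -- RAW+WAW r5
[4] i4&i5  sub.ALU;ld.MEM  -- dual
[5] i6&i7  ld.MEM;add.ALU  -- dual
[6] i8&i9  ld.MEM;mul.MUL  -- dual
[7] i10  ld.MEM  -- no-port MEM/BR
[8] i11&i12  beq.BR;add.ALU  -- dual

PAIRS = 4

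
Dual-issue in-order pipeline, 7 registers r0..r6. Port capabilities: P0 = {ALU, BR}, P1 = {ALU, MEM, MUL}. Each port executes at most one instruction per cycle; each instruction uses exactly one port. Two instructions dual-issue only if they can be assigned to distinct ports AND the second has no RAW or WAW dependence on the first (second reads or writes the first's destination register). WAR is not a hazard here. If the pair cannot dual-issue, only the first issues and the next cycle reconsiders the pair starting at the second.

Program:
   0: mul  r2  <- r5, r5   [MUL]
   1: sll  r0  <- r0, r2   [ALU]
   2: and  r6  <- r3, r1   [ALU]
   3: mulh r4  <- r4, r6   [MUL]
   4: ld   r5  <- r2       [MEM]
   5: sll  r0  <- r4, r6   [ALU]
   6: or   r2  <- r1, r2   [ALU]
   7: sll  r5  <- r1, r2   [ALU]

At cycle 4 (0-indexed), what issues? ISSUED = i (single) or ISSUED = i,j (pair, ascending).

#0 head=0: mul.MUL i0 RAW r2
#1 head=1: sll.ALU and.ALU i1+i2 dual
#2 head=3: mulh.MUL i3 no-port MUL/MEM
#3 head=4: ld.MEM sll.ALU i4+i5 dual
#4 head=6: or.ALU i6 RAW r2
#5 head=7: sll.ALU i7 tail

ISSUED = 6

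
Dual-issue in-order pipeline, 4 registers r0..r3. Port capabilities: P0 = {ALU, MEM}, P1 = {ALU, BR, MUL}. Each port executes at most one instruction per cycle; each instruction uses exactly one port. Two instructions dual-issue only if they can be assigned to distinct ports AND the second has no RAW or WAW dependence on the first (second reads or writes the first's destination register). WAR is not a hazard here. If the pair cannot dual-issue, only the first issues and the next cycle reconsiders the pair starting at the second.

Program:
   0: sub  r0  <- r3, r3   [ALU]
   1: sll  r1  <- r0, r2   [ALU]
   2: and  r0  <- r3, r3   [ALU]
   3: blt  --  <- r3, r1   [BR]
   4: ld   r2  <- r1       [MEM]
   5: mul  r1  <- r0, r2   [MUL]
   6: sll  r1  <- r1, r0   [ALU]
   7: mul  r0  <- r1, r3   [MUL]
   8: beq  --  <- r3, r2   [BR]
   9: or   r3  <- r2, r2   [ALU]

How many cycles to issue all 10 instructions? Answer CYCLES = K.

t=0 i0:sub.ALU ; RAW r0
t=1 i1+i2:sll.ALU and.ALU ; dual
t=2 i3+i4:blt.BR ld.MEM ; dual
t=3 i5:mul.MUL ; RAW+WAW r1
t=4 i6:sll.ALU ; RAW r1
t=5 i7:mul.MUL ; no-port MUL/BR
t=6 i8+i9:beq.BR or.ALU ; dual

CYCLES = 7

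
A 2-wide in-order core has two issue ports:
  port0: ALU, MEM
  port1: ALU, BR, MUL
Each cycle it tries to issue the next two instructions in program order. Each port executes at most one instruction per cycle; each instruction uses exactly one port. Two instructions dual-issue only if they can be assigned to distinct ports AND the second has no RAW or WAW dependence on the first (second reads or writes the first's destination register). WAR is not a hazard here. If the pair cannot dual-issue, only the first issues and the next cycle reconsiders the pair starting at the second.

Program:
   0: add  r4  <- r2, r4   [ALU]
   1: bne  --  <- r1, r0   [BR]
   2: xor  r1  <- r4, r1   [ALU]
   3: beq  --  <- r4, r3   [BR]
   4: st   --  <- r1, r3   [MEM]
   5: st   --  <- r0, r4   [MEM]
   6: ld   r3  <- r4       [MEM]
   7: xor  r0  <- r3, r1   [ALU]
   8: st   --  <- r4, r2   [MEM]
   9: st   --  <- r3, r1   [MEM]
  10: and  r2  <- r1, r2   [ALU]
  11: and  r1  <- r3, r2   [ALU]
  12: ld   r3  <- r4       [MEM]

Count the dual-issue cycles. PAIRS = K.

PAIRS = 5

c0: i0,i1 add.ALU/bne.BR  pair
c1: i2,i3 xor.ALU/beq.BR  pair
c2: i4 st.MEM  no-port MEM/MEM
c3: i5 st.MEM  no-port MEM/MEM
c4: i6 ld.MEM  RAW r3
c5: i7,i8 xor.ALU/st.MEM  pair
c6: i9,i10 st.MEM/and.ALU  pair
c7: i11,i12 and.ALU/ld.MEM  pair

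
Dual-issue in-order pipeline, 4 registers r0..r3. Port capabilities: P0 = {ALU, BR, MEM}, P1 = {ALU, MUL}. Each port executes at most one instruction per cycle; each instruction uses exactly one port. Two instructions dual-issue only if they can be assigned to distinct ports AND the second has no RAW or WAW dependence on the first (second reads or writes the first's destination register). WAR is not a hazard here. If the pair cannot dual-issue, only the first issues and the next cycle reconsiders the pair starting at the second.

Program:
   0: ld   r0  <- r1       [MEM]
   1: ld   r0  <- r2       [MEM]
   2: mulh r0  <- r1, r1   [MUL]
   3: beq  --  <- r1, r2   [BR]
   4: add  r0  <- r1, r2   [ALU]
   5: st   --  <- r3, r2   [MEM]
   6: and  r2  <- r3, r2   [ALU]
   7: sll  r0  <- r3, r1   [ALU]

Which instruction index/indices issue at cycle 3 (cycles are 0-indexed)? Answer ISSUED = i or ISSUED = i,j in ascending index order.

0. ld @i0  | no-port MEM/MEM
1. ld @i1  | WAW r0
2. mulh;beq @i2,i3  | 2-wide
3. add;st @i4,i5  | 2-wide
4. and;sll @i6,i7  | 2-wide

ISSUED = 4,5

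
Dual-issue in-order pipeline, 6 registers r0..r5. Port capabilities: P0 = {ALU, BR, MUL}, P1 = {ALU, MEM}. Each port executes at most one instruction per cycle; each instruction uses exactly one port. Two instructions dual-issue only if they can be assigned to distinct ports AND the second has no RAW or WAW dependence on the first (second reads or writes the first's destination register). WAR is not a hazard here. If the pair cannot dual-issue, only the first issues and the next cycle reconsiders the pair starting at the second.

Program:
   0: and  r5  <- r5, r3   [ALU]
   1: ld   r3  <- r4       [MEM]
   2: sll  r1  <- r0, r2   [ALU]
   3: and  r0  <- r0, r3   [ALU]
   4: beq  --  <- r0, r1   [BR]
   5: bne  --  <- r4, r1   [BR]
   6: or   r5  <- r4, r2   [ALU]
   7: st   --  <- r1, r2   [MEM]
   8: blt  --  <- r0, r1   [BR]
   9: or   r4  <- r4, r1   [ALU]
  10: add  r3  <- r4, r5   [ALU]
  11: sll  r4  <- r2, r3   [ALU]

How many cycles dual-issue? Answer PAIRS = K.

PAIRS = 4

[0] i0/i1  and.ALU+ld.MEM  -- 2-wide
[1] i2/i3  sll.ALU+and.ALU  -- 2-wide
[2] i4  beq.BR  -- no-port BR/BR
[3] i5/i6  bne.BR+or.ALU  -- 2-wide
[4] i7/i8  st.MEM+blt.BR  -- 2-wide
[5] i9  or.ALU  -- RAW r4
[6] i10  add.ALU  -- RAW r3
[7] i11  sll.ALU  -- tail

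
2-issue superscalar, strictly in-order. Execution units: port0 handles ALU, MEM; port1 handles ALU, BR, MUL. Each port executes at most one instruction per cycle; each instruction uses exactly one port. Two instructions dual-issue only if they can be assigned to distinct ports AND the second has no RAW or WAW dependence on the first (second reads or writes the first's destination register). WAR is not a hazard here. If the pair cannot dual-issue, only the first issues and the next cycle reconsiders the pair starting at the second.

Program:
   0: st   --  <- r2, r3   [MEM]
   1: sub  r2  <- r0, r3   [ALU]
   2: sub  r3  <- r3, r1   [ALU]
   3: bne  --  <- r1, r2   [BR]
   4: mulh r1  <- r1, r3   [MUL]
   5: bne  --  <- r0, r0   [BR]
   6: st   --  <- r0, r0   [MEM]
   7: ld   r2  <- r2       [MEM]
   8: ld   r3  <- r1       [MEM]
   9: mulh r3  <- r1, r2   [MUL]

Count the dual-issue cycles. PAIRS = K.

PAIRS = 3

[0] i0+i1  st.MEM sub.ALU  -- pair
[1] i2+i3  sub.ALU bne.BR  -- pair
[2] i4  mulh.MUL  -- no-port MUL/BR
[3] i5+i6  bne.BR st.MEM  -- pair
[4] i7  ld.MEM  -- no-port MEM/MEM
[5] i8  ld.MEM  -- WAW r3
[6] i9  mulh.MUL  -- tail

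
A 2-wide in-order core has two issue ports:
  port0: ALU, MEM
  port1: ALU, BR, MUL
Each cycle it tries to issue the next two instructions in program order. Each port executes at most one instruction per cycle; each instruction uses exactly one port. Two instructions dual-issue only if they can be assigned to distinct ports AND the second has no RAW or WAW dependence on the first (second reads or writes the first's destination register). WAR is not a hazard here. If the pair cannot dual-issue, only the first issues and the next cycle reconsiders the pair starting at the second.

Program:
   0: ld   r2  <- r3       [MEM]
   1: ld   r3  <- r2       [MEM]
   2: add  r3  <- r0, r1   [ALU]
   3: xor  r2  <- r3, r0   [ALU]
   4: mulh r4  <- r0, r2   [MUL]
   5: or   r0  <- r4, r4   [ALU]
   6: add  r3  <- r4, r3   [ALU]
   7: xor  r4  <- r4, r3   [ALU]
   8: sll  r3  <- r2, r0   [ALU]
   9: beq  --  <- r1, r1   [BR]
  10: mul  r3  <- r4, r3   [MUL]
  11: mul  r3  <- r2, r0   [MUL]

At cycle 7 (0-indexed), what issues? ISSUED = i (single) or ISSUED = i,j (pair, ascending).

ISSUED = 9

0. ld.MEM @i0  | no-port MEM/MEM
1. ld.MEM @i1  | WAW r3
2. add.ALU @i2  | RAW r3
3. xor.ALU @i3  | RAW r2
4. mulh.MUL @i4  | RAW r4
5. or.ALU add.ALU @i5+i6  | 2-wide
6. xor.ALU sll.ALU @i7+i8  | 2-wide
7. beq.BR @i9  | no-port BR/MUL
8. mul.MUL @i10  | no-port MUL/MUL
9. mul.MUL @i11  | tail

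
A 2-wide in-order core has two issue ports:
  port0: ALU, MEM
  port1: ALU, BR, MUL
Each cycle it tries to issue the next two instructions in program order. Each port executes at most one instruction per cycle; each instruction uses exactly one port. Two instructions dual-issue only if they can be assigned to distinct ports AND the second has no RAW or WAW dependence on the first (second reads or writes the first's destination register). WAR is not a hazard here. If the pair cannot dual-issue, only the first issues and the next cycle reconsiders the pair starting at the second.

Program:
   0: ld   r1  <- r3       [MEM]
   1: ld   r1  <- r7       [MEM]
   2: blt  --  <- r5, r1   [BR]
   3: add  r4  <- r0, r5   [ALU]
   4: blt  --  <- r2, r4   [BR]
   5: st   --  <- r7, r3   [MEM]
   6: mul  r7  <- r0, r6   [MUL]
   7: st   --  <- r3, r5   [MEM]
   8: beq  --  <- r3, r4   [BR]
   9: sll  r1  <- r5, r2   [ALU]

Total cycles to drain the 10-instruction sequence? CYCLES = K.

#0 head=0: ld.MEM i0 no-port MEM/MEM
#1 head=1: ld.MEM i1 RAW r1
#2 head=2: blt.BR/add.ALU i2&i3 pair
#3 head=4: blt.BR/st.MEM i4&i5 pair
#4 head=6: mul.MUL/st.MEM i6&i7 pair
#5 head=8: beq.BR/sll.ALU i8&i9 pair

CYCLES = 6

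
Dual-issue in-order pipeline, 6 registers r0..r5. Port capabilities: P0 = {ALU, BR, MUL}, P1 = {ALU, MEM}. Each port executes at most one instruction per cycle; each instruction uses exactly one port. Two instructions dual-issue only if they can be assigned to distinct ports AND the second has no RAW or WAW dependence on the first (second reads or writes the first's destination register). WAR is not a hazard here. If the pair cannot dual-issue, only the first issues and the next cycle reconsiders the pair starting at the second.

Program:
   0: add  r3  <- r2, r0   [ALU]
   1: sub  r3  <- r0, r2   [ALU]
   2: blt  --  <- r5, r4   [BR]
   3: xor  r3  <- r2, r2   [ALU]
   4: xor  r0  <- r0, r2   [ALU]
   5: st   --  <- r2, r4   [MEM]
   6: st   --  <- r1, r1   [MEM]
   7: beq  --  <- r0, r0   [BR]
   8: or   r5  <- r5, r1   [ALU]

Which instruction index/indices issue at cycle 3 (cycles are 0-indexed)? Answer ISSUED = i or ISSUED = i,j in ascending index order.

  cy0 -> i0 (add) WAW r3
  cy1 -> i1&i2 (sub/blt) 2-wide
  cy2 -> i3&i4 (xor/xor) 2-wide
  cy3 -> i5 (st) no-port MEM/MEM
  cy4 -> i6&i7 (st/beq) 2-wide
  cy5 -> i8 (or) tail

ISSUED = 5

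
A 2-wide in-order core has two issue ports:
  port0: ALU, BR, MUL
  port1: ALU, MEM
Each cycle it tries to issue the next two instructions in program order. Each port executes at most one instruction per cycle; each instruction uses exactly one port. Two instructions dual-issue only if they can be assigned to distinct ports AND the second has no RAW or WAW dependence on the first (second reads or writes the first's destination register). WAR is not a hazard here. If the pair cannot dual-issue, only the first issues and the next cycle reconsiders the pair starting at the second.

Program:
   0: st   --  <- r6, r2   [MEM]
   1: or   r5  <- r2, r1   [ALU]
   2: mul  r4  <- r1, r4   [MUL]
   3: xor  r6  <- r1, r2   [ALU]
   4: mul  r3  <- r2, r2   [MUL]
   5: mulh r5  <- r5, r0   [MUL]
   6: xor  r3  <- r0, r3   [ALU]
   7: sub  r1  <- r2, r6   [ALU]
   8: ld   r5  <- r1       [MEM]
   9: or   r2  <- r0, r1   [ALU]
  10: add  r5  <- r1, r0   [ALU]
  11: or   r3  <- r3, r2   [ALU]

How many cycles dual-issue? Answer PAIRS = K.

PAIRS = 5

[0] i0/i1  st+or  -- 2-wide
[1] i2/i3  mul+xor  -- 2-wide
[2] i4  mul  -- no-port MUL/MUL
[3] i5/i6  mulh+xor  -- 2-wide
[4] i7  sub  -- RAW r1
[5] i8/i9  ld+or  -- 2-wide
[6] i10/i11  add+or  -- 2-wide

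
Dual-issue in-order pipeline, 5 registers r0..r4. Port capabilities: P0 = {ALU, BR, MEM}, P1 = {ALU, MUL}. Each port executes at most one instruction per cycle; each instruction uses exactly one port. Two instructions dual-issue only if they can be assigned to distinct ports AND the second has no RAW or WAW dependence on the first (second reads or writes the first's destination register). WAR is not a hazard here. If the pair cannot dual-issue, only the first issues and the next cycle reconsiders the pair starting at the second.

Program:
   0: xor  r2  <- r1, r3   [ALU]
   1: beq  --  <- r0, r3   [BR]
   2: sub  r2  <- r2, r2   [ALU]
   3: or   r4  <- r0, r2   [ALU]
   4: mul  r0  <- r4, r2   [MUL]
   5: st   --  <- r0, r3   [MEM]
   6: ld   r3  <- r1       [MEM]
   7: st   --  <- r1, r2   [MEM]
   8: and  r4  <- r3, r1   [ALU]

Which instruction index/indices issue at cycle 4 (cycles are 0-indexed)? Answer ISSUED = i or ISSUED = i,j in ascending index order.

ISSUED = 5

t=0 i0+i1:xor;beq ; dual
t=1 i2:sub ; RAW r2
t=2 i3:or ; RAW r4
t=3 i4:mul ; RAW r0
t=4 i5:st ; no-port MEM/MEM
t=5 i6:ld ; no-port MEM/MEM
t=6 i7+i8:st;and ; dual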